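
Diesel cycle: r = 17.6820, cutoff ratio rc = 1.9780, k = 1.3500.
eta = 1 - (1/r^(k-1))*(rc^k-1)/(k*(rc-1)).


r^(k-1) = 2.7330
rc^k = 2.5113
eta = 0.5812 = 58.1155%

58.1155%


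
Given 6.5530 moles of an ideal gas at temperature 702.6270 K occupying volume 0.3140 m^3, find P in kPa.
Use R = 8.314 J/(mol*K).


P = nRT/V = 6.5530 * 8.314 * 702.6270 / 0.3140
= 38280.2727 / 0.3140 = 121911.6964 Pa = 121.9117 kPa

121.9117 kPa


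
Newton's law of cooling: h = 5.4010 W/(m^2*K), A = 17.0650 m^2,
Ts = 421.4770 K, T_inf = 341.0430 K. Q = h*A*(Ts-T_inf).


dT = 80.4340 K
Q = 5.4010 * 17.0650 * 80.4340 = 7413.4461 W

7413.4461 W


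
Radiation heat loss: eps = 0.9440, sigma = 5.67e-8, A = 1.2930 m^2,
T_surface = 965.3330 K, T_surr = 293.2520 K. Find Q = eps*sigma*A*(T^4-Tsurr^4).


T^4 = 8.6838e+11
Tsurr^4 = 7.3954e+09
Q = 0.9440 * 5.67e-8 * 1.2930 * 8.6098e+11 = 59586.4800 W

59586.4800 W


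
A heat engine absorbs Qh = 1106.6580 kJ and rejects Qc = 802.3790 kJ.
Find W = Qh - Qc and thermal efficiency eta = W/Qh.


W = 1106.6580 - 802.3790 = 304.2790 kJ
eta = 304.2790 / 1106.6580 = 0.2750 = 27.4953%

W = 304.2790 kJ, eta = 27.4953%


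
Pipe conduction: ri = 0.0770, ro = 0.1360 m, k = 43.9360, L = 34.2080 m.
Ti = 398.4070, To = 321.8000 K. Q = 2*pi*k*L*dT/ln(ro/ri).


dT = 76.6070 K
ln(ro/ri) = 0.5688
Q = 2*pi*43.9360*34.2080*76.6070 / 0.5688 = 1271742.4547 W

1271742.4547 W


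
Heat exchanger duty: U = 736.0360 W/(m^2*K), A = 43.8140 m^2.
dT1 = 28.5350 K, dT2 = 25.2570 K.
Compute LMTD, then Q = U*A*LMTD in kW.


LMTD = 26.8627 K
Q = 736.0360 * 43.8140 * 26.8627 = 866285.8216 W = 866.2858 kW

866.2858 kW


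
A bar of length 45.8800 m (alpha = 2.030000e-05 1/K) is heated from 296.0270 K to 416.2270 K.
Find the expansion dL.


dT = 120.2000 K
dL = 2.030000e-05 * 45.8800 * 120.2000 = 0.111950 m
L_final = 45.991950 m

dL = 0.111950 m


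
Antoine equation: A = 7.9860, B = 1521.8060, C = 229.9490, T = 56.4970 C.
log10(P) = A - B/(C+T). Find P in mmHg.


C+T = 286.4460
B/(C+T) = 5.3127
log10(P) = 7.9860 - 5.3127 = 2.6733
P = 10^2.6733 = 471.2864 mmHg

471.2864 mmHg


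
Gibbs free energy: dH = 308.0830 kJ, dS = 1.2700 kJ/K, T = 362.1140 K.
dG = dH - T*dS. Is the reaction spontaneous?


T*dS = 362.1140 * 1.2700 = 459.8848 kJ
dG = 308.0830 - 459.8848 = -151.8018 kJ (spontaneous)

dG = -151.8018 kJ, spontaneous


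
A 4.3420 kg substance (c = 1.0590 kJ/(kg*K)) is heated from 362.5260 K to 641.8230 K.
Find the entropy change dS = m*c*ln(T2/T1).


T2/T1 = 1.7704
ln(T2/T1) = 0.5712
dS = 4.3420 * 1.0590 * 0.5712 = 2.6266 kJ/K

2.6266 kJ/K


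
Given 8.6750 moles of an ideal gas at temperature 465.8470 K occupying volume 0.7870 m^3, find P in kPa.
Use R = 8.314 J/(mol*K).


P = nRT/V = 8.6750 * 8.314 * 465.8470 / 0.7870
= 33598.7257 / 0.7870 = 42692.1547 Pa = 42.6922 kPa

42.6922 kPa


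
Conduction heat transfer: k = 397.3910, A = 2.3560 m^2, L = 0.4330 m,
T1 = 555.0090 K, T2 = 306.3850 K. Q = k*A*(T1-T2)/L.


dT = 248.6240 K
Q = 397.3910 * 2.3560 * 248.6240 / 0.4330 = 537586.6388 W

537586.6388 W


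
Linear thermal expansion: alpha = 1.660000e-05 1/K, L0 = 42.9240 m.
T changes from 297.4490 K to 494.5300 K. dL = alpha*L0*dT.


dT = 197.0810 K
dL = 1.660000e-05 * 42.9240 * 197.0810 = 0.140428 m
L_final = 43.064428 m

dL = 0.140428 m


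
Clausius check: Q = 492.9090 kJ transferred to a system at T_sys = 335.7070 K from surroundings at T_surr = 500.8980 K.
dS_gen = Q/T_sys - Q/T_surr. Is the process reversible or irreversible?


dS_sys = 492.9090/335.7070 = 1.4683 kJ/K
dS_surr = -492.9090/500.8980 = -0.9841 kJ/K
dS_gen = 1.4683 - 0.9841 = 0.4842 kJ/K (irreversible)

dS_gen = 0.4842 kJ/K, irreversible


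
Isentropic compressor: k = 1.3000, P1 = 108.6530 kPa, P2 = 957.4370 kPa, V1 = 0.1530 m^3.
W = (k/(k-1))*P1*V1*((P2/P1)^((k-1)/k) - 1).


(k-1)/k = 0.2308
(P2/P1)^exp = 1.6523
W = 4.3333 * 108.6530 * 0.1530 * (1.6523 - 1) = 46.9907 kJ

46.9907 kJ


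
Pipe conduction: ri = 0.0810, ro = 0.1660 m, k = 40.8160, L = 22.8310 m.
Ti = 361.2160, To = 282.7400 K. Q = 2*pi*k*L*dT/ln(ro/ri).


dT = 78.4760 K
ln(ro/ri) = 0.7175
Q = 2*pi*40.8160*22.8310*78.4760 / 0.7175 = 640363.8586 W

640363.8586 W


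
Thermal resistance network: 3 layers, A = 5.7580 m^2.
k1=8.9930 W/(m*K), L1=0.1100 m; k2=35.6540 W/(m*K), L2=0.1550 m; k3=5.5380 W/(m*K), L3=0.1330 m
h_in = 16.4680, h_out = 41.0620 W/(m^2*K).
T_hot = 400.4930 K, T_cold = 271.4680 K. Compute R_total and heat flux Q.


R_conv_in = 1/(16.4680*5.7580) = 0.0105
R_1 = 0.1100/(8.9930*5.7580) = 0.0021
R_2 = 0.1550/(35.6540*5.7580) = 0.0008
R_3 = 0.1330/(5.5380*5.7580) = 0.0042
R_conv_out = 1/(41.0620*5.7580) = 0.0042
R_total = 0.0218 K/W
Q = 129.0250 / 0.0218 = 5911.6169 W

R_total = 0.0218 K/W, Q = 5911.6169 W


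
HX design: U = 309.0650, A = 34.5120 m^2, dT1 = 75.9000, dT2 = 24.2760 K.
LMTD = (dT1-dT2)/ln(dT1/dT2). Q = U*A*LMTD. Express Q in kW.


LMTD = 45.2871 K
Q = 309.0650 * 34.5120 * 45.2871 = 483052.1320 W = 483.0521 kW

483.0521 kW


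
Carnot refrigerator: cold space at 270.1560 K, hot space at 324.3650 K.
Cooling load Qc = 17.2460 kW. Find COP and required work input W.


COP = 270.1560 / 54.2090 = 4.9836
W = 17.2460 / 4.9836 = 3.4606 kW

COP = 4.9836, W = 3.4606 kW


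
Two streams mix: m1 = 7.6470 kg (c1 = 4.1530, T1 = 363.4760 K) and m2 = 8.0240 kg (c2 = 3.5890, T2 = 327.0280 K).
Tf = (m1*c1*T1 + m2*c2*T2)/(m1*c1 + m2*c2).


num = 20961.0644
den = 60.5561
Tf = 346.1428 K

346.1428 K


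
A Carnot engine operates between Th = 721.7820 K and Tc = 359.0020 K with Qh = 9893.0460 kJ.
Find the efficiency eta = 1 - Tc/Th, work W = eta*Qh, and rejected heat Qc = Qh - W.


eta = 1 - 359.0020/721.7820 = 0.5026
W = 0.5026 * 9893.0460 = 4972.4144 kJ
Qc = 9893.0460 - 4972.4144 = 4920.6316 kJ

eta = 50.2617%, W = 4972.4144 kJ, Qc = 4920.6316 kJ


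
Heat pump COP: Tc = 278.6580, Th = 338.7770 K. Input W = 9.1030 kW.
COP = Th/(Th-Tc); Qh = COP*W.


COP = 338.7770 / 60.1190 = 5.6351
Qh = 5.6351 * 9.1030 = 51.2964 kW

COP = 5.6351, Qh = 51.2964 kW


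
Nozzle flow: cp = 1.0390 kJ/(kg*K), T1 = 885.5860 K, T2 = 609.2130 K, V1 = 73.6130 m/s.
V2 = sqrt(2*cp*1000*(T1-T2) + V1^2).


dT = 276.3730 K
2*cp*1000*dT = 574303.0940
V1^2 = 5418.8738
V2 = sqrt(579721.9678) = 761.3948 m/s

761.3948 m/s


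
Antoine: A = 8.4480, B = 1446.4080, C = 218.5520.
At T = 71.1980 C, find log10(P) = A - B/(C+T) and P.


C+T = 289.7500
B/(C+T) = 4.9919
log10(P) = 8.4480 - 4.9919 = 3.4561
P = 10^3.4561 = 2858.1356 mmHg

2858.1356 mmHg


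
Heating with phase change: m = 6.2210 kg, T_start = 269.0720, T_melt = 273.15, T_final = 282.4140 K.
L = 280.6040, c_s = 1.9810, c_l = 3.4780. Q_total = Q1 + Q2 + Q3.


Q1 (sensible, solid) = 6.2210 * 1.9810 * 4.0780 = 50.2565 kJ
Q2 (latent) = 6.2210 * 280.6040 = 1745.6375 kJ
Q3 (sensible, liquid) = 6.2210 * 3.4780 * 9.2640 = 200.4418 kJ
Q_total = 1996.3358 kJ

1996.3358 kJ


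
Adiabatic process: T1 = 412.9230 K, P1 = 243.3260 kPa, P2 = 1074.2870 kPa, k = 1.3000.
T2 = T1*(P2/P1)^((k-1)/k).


(k-1)/k = 0.2308
(P2/P1)^exp = 1.4087
T2 = 412.9230 * 1.4087 = 581.7006 K

581.7006 K


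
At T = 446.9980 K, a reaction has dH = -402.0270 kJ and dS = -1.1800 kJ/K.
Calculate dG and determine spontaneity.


T*dS = 446.9980 * -1.1800 = -527.4576 kJ
dG = -402.0270 + 527.4576 = 125.4306 kJ (non-spontaneous)

dG = 125.4306 kJ, non-spontaneous


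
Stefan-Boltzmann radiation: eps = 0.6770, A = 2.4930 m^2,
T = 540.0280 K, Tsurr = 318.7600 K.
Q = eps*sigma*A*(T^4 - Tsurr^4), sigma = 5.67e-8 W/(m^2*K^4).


T^4 = 8.5048e+10
Tsurr^4 = 1.0324e+10
Q = 0.6770 * 5.67e-8 * 2.4930 * 7.4724e+10 = 7150.7939 W

7150.7939 W


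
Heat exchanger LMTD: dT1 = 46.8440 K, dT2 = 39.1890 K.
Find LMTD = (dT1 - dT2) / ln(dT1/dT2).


dT1/dT2 = 1.1953
ln(dT1/dT2) = 0.1784
LMTD = 7.6550 / 0.1784 = 42.9027 K

42.9027 K


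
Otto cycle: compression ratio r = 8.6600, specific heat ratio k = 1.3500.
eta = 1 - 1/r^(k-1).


r^(k-1) = 2.1288
eta = 1 - 1/2.1288 = 0.5302 = 53.0248%

53.0248%


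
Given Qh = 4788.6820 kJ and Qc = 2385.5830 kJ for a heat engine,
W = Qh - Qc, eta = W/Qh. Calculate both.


W = 4788.6820 - 2385.5830 = 2403.0990 kJ
eta = 2403.0990 / 4788.6820 = 0.5018 = 50.1829%

W = 2403.0990 kJ, eta = 50.1829%


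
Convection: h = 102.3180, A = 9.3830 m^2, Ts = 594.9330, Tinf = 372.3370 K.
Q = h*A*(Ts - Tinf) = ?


dT = 222.5960 K
Q = 102.3180 * 9.3830 * 222.5960 = 213703.2439 W

213703.2439 W


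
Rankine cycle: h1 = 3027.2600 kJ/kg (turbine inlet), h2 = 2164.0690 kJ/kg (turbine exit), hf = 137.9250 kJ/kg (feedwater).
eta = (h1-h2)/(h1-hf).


W = 863.1910 kJ/kg
Q_in = 2889.3350 kJ/kg
eta = 0.2988 = 29.8751%

eta = 29.8751%


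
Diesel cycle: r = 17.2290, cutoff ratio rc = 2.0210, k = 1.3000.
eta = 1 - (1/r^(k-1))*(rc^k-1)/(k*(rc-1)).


r^(k-1) = 2.3490
rc^k = 2.4960
eta = 0.5202 = 52.0189%

52.0189%


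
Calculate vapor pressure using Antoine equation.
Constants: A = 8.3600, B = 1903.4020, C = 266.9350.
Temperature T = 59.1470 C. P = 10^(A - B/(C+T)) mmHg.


C+T = 326.0820
B/(C+T) = 5.8372
log10(P) = 8.3600 - 5.8372 = 2.5228
P = 10^2.5228 = 333.2820 mmHg

333.2820 mmHg


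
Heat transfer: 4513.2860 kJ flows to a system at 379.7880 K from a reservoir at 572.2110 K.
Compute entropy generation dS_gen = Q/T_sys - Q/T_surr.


dS_sys = 4513.2860/379.7880 = 11.8837 kJ/K
dS_surr = -4513.2860/572.2110 = -7.8875 kJ/K
dS_gen = 11.8837 - 7.8875 = 3.9962 kJ/K (irreversible)

dS_gen = 3.9962 kJ/K, irreversible


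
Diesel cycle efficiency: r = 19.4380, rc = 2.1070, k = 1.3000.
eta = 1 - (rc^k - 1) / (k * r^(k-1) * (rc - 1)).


r^(k-1) = 2.4355
rc^k = 2.6349
eta = 0.5336 = 53.3551%

53.3551%


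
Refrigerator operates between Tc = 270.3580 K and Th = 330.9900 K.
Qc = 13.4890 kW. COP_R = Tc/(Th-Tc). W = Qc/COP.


COP = 270.3580 / 60.6320 = 4.4590
W = 13.4890 / 4.4590 = 3.0251 kW

COP = 4.4590, W = 3.0251 kW


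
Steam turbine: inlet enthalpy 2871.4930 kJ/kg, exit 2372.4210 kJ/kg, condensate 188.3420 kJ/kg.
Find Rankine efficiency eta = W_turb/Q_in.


W = 499.0720 kJ/kg
Q_in = 2683.1510 kJ/kg
eta = 0.1860 = 18.6002%

eta = 18.6002%


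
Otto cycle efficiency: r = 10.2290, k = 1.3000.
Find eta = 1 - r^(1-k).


r^(k-1) = 2.0089
eta = 1 - 1/2.0089 = 0.5022 = 50.2206%

50.2206%


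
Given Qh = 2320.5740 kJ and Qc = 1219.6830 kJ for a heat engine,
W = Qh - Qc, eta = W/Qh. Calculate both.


W = 2320.5740 - 1219.6830 = 1100.8910 kJ
eta = 1100.8910 / 2320.5740 = 0.4744 = 47.4405%

W = 1100.8910 kJ, eta = 47.4405%


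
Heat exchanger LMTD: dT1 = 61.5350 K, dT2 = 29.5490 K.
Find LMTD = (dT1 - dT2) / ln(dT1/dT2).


dT1/dT2 = 2.0825
ln(dT1/dT2) = 0.7336
LMTD = 31.9860 / 0.7336 = 43.6040 K

43.6040 K


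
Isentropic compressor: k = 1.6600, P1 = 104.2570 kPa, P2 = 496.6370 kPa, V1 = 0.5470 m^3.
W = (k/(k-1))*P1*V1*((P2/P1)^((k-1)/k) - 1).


(k-1)/k = 0.3976
(P2/P1)^exp = 1.8601
W = 2.5152 * 104.2570 * 0.5470 * (1.8601 - 1) = 123.3711 kJ

123.3711 kJ


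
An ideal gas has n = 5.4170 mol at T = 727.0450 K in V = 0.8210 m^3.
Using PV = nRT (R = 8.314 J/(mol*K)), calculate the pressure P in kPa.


P = nRT/V = 5.4170 * 8.314 * 727.0450 / 0.8210
= 32743.8806 / 0.8210 = 39882.9240 Pa = 39.8829 kPa

39.8829 kPa


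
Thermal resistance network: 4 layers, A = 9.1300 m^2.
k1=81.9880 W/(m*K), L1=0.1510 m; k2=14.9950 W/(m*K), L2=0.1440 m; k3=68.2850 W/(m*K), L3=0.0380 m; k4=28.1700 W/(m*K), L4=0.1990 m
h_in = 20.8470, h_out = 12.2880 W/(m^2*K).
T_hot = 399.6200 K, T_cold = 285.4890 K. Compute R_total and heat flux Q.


R_conv_in = 1/(20.8470*9.1300) = 0.0053
R_1 = 0.1510/(81.9880*9.1300) = 0.0002
R_2 = 0.1440/(14.9950*9.1300) = 0.0011
R_3 = 0.0380/(68.2850*9.1300) = 6.0952e-05
R_4 = 0.1990/(28.1700*9.1300) = 0.0008
R_conv_out = 1/(12.2880*9.1300) = 0.0089
R_total = 0.0163 K/W
Q = 114.1310 / 0.0163 = 7020.9892 W

R_total = 0.0163 K/W, Q = 7020.9892 W


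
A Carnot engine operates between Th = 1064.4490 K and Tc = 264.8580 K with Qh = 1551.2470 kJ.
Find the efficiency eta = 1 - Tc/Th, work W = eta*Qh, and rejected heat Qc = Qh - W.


eta = 1 - 264.8580/1064.4490 = 0.7512
W = 0.7512 * 1551.2470 = 1165.2631 kJ
Qc = 1551.2470 - 1165.2631 = 385.9839 kJ

eta = 75.1178%, W = 1165.2631 kJ, Qc = 385.9839 kJ


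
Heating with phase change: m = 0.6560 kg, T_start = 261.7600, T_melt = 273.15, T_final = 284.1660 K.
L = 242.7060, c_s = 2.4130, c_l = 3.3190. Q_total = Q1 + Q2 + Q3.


Q1 (sensible, solid) = 0.6560 * 2.4130 * 11.3900 = 18.0295 kJ
Q2 (latent) = 0.6560 * 242.7060 = 159.2151 kJ
Q3 (sensible, liquid) = 0.6560 * 3.3190 * 11.0160 = 23.9847 kJ
Q_total = 201.2294 kJ

201.2294 kJ


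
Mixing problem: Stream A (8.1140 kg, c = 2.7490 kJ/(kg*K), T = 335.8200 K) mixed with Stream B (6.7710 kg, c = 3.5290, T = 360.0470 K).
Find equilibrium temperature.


num = 16093.8670
den = 46.2002
Tf = 348.3503 K

348.3503 K


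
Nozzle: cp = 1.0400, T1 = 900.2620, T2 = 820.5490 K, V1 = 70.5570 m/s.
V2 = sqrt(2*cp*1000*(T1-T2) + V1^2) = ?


dT = 79.7130 K
2*cp*1000*dT = 165803.0400
V1^2 = 4978.2902
V2 = sqrt(170781.3302) = 413.2570 m/s

413.2570 m/s


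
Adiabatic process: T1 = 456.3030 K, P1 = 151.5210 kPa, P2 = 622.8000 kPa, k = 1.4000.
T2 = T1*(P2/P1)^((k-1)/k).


(k-1)/k = 0.2857
(P2/P1)^exp = 1.4976
T2 = 456.3030 * 1.4976 = 683.3550 K

683.3550 K


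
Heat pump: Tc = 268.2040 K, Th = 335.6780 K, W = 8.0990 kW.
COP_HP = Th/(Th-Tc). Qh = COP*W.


COP = 335.6780 / 67.4740 = 4.9749
Qh = 4.9749 * 8.0990 = 40.2919 kW

COP = 4.9749, Qh = 40.2919 kW


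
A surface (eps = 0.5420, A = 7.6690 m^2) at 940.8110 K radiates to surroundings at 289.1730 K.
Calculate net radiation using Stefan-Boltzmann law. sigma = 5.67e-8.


T^4 = 7.8345e+11
Tsurr^4 = 6.9925e+09
Q = 0.5420 * 5.67e-8 * 7.6690 * 7.7645e+11 = 182994.0764 W

182994.0764 W


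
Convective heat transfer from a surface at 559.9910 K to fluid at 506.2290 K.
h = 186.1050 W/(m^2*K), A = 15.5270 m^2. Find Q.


dT = 53.7620 K
Q = 186.1050 * 15.5270 * 53.7620 = 155353.4888 W

155353.4888 W


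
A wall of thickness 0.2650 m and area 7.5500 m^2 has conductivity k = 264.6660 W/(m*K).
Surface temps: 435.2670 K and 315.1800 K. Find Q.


dT = 120.0870 K
Q = 264.6660 * 7.5500 * 120.0870 / 0.2650 = 905514.1202 W

905514.1202 W


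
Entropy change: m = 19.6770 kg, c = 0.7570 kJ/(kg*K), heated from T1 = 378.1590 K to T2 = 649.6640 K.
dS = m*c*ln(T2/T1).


T2/T1 = 1.7180
ln(T2/T1) = 0.5411
dS = 19.6770 * 0.7570 * 0.5411 = 8.0606 kJ/K

8.0606 kJ/K


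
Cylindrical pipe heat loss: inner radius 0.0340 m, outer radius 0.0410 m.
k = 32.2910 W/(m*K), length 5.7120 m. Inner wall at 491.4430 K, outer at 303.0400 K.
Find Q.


dT = 188.4030 K
ln(ro/ri) = 0.1872
Q = 2*pi*32.2910*5.7120*188.4030 / 0.1872 = 1166285.1745 W

1166285.1745 W


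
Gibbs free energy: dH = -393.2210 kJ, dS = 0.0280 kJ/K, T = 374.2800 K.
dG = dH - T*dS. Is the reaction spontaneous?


T*dS = 374.2800 * 0.0280 = 10.4798 kJ
dG = -393.2210 - 10.4798 = -403.7008 kJ (spontaneous)

dG = -403.7008 kJ, spontaneous


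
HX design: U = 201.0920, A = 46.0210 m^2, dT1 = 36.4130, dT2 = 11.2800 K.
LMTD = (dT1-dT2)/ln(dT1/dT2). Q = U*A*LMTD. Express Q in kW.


LMTD = 21.4465 K
Q = 201.0920 * 46.0210 * 21.4465 = 198475.3700 W = 198.4754 kW

198.4754 kW


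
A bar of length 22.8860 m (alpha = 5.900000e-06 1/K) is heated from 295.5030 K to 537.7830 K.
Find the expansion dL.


dT = 242.2800 K
dL = 5.900000e-06 * 22.8860 * 242.2800 = 0.032714 m
L_final = 22.918714 m

dL = 0.032714 m


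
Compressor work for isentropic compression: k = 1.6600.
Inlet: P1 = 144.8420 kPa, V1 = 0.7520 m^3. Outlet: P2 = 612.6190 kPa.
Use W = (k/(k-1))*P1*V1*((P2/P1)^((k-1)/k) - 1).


(k-1)/k = 0.3976
(P2/P1)^exp = 1.7742
W = 2.5152 * 144.8420 * 0.7520 * (1.7742 - 1) = 212.1021 kJ

212.1021 kJ


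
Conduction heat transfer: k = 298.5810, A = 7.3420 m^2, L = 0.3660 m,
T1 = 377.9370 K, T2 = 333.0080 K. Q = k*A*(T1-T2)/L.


dT = 44.9290 K
Q = 298.5810 * 7.3420 * 44.9290 / 0.3660 = 269105.2778 W

269105.2778 W


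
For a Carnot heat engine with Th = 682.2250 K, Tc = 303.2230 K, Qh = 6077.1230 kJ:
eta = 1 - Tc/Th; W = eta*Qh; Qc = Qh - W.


eta = 1 - 303.2230/682.2250 = 0.5555
W = 0.5555 * 6077.1230 = 3376.0735 kJ
Qc = 6077.1230 - 3376.0735 = 2701.0495 kJ

eta = 55.5538%, W = 3376.0735 kJ, Qc = 2701.0495 kJ


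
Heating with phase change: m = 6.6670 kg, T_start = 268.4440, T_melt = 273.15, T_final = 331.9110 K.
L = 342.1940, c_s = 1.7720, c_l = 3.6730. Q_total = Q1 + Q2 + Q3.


Q1 (sensible, solid) = 6.6670 * 1.7720 * 4.7060 = 55.5963 kJ
Q2 (latent) = 6.6670 * 342.1940 = 2281.4074 kJ
Q3 (sensible, liquid) = 6.6670 * 3.6730 * 58.7610 = 1438.9330 kJ
Q_total = 3775.9367 kJ

3775.9367 kJ


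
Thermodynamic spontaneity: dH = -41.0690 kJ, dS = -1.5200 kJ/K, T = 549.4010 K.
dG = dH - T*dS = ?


T*dS = 549.4010 * -1.5200 = -835.0895 kJ
dG = -41.0690 + 835.0895 = 794.0205 kJ (non-spontaneous)

dG = 794.0205 kJ, non-spontaneous


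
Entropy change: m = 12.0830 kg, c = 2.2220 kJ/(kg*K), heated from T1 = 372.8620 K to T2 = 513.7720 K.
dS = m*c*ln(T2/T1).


T2/T1 = 1.3779
ln(T2/T1) = 0.3206
dS = 12.0830 * 2.2220 * 0.3206 = 8.6068 kJ/K

8.6068 kJ/K


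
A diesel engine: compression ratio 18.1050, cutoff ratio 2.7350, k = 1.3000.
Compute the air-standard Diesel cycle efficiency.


r^(k-1) = 2.3842
rc^k = 3.6987
eta = 0.4982 = 49.8159%

49.8159%


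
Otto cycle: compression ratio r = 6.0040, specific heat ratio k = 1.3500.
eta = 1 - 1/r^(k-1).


r^(k-1) = 1.8726
eta = 1 - 1/1.8726 = 0.4660 = 46.5994%

46.5994%


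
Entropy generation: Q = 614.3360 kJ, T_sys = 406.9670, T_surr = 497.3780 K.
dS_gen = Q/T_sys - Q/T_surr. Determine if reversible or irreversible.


dS_sys = 614.3360/406.9670 = 1.5095 kJ/K
dS_surr = -614.3360/497.3780 = -1.2351 kJ/K
dS_gen = 1.5095 - 1.2351 = 0.2744 kJ/K (irreversible)

dS_gen = 0.2744 kJ/K, irreversible


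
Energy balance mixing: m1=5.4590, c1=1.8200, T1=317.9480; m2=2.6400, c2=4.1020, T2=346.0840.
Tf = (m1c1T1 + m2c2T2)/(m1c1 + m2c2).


num = 6906.7747
den = 20.7647
Tf = 332.6216 K

332.6216 K


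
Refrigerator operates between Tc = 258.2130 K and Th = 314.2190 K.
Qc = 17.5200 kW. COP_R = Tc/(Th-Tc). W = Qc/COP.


COP = 258.2130 / 56.0060 = 4.6105
W = 17.5200 / 4.6105 = 3.8001 kW

COP = 4.6105, W = 3.8001 kW


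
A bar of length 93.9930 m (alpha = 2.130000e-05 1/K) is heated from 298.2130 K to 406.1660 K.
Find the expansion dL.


dT = 107.9530 K
dL = 2.130000e-05 * 93.9930 * 107.9530 = 0.216127 m
L_final = 94.209127 m

dL = 0.216127 m


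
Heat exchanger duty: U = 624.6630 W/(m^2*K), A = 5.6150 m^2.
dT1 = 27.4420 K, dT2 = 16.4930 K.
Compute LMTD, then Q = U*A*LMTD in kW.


LMTD = 21.5049 K
Q = 624.6630 * 5.6150 * 21.5049 = 75428.2345 W = 75.4282 kW

75.4282 kW


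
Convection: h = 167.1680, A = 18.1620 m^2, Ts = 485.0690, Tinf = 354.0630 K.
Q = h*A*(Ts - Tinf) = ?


dT = 131.0060 K
Q = 167.1680 * 18.1620 * 131.0060 = 397747.9999 W

397747.9999 W


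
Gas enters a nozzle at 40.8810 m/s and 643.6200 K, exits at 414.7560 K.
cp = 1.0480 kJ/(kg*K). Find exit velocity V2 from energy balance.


dT = 228.8640 K
2*cp*1000*dT = 479698.9440
V1^2 = 1671.2562
V2 = sqrt(481370.2002) = 693.8085 m/s

693.8085 m/s


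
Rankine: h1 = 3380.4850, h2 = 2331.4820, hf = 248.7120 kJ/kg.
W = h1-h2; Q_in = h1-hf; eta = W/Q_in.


W = 1049.0030 kJ/kg
Q_in = 3131.7730 kJ/kg
eta = 0.3350 = 33.4955%

eta = 33.4955%


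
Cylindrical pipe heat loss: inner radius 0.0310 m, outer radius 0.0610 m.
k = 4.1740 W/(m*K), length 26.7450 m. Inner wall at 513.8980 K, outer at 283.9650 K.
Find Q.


dT = 229.9330 K
ln(ro/ri) = 0.6769
Q = 2*pi*4.1740*26.7450*229.9330 / 0.6769 = 238265.0081 W

238265.0081 W


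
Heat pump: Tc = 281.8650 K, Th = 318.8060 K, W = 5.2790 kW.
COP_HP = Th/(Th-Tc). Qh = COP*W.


COP = 318.8060 / 36.9410 = 8.6301
Qh = 8.6301 * 5.2790 = 45.5585 kW

COP = 8.6301, Qh = 45.5585 kW


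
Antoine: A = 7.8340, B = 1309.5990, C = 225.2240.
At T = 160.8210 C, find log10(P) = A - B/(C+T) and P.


C+T = 386.0450
B/(C+T) = 3.3923
log10(P) = 7.8340 - 3.3923 = 4.4417
P = 10^4.4417 = 27647.2511 mmHg

27647.2511 mmHg


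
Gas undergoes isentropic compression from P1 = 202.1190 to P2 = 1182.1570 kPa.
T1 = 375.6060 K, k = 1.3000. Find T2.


(k-1)/k = 0.2308
(P2/P1)^exp = 1.5032
T2 = 375.6060 * 1.5032 = 564.6095 K

564.6095 K


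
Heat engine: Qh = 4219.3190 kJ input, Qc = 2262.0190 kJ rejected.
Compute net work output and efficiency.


W = 4219.3190 - 2262.0190 = 1957.3000 kJ
eta = 1957.3000 / 4219.3190 = 0.4639 = 46.3890%

W = 1957.3000 kJ, eta = 46.3890%


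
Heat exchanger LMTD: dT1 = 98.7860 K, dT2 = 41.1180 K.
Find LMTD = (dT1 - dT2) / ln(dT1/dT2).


dT1/dT2 = 2.4025
ln(dT1/dT2) = 0.8765
LMTD = 57.6680 / 0.8765 = 65.7928 K

65.7928 K


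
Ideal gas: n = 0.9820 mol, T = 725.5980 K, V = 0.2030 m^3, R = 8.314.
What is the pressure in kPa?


P = nRT/V = 0.9820 * 8.314 * 725.5980 / 0.2030
= 5924.0346 / 0.2030 = 29182.4364 Pa = 29.1824 kPa

29.1824 kPa


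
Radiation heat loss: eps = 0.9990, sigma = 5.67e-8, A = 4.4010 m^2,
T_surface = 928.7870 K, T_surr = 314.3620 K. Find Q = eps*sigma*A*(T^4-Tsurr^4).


T^4 = 7.4416e+11
Tsurr^4 = 9.7661e+09
Q = 0.9990 * 5.67e-8 * 4.4010 * 7.3439e+11 = 183074.2045 W

183074.2045 W


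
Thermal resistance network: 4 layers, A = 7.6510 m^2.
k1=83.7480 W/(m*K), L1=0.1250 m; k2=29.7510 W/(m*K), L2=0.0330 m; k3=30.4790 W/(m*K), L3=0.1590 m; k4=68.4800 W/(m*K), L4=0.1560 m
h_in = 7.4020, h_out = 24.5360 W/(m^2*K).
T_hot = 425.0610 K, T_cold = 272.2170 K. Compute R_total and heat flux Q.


R_conv_in = 1/(7.4020*7.6510) = 0.0177
R_1 = 0.1250/(83.7480*7.6510) = 0.0002
R_2 = 0.0330/(29.7510*7.6510) = 0.0001
R_3 = 0.1590/(30.4790*7.6510) = 0.0007
R_4 = 0.1560/(68.4800*7.6510) = 0.0003
R_conv_out = 1/(24.5360*7.6510) = 0.0053
R_total = 0.0243 K/W
Q = 152.8440 / 0.0243 = 6288.7845 W

R_total = 0.0243 K/W, Q = 6288.7845 W


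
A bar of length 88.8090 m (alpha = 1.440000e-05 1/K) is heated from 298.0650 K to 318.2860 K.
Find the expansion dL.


dT = 20.2210 K
dL = 1.440000e-05 * 88.8090 * 20.2210 = 0.025860 m
L_final = 88.834860 m

dL = 0.025860 m


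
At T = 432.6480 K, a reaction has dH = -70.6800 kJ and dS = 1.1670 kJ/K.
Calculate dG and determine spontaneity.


T*dS = 432.6480 * 1.1670 = 504.9002 kJ
dG = -70.6800 - 504.9002 = -575.5802 kJ (spontaneous)

dG = -575.5802 kJ, spontaneous


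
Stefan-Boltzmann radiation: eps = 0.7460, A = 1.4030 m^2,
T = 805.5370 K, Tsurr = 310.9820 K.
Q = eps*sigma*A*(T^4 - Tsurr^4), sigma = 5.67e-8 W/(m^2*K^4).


T^4 = 4.2106e+11
Tsurr^4 = 9.3528e+09
Q = 0.7460 * 5.67e-8 * 1.4030 * 4.1171e+11 = 24432.3913 W

24432.3913 W


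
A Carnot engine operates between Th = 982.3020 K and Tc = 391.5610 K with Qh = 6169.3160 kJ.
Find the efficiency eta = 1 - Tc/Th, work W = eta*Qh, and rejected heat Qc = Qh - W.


eta = 1 - 391.5610/982.3020 = 0.6014
W = 0.6014 * 6169.3160 = 3710.1298 kJ
Qc = 6169.3160 - 3710.1298 = 2459.1862 kJ

eta = 60.1384%, W = 3710.1298 kJ, Qc = 2459.1862 kJ


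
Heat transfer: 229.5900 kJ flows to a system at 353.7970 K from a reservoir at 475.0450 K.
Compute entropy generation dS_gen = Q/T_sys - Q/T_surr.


dS_sys = 229.5900/353.7970 = 0.6489 kJ/K
dS_surr = -229.5900/475.0450 = -0.4833 kJ/K
dS_gen = 0.6489 - 0.4833 = 0.1656 kJ/K (irreversible)

dS_gen = 0.1656 kJ/K, irreversible


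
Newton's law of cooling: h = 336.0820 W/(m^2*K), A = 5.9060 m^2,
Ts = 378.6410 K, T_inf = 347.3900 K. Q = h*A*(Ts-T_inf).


dT = 31.2510 K
Q = 336.0820 * 5.9060 * 31.2510 = 62030.1190 W

62030.1190 W


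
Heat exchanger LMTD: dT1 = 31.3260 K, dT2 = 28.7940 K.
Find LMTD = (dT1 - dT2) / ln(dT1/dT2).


dT1/dT2 = 1.0879
ln(dT1/dT2) = 0.0843
LMTD = 2.5320 / 0.0843 = 30.0422 K

30.0422 K


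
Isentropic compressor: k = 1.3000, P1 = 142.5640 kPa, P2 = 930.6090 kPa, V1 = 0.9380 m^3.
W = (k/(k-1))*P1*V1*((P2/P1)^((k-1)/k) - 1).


(k-1)/k = 0.2308
(P2/P1)^exp = 1.5418
W = 4.3333 * 142.5640 * 0.9380 * (1.5418 - 1) = 313.9450 kJ

313.9450 kJ


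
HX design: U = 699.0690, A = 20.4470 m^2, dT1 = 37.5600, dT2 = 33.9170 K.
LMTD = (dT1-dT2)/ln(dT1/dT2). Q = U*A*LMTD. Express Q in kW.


LMTD = 35.7075 K
Q = 699.0690 * 20.4470 * 35.7075 = 510398.6120 W = 510.3986 kW

510.3986 kW


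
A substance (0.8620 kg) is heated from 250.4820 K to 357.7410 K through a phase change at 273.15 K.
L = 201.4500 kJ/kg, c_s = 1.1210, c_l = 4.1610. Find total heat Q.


Q1 (sensible, solid) = 0.8620 * 1.1210 * 22.6680 = 21.9041 kJ
Q2 (latent) = 0.8620 * 201.4500 = 173.6499 kJ
Q3 (sensible, liquid) = 0.8620 * 4.1610 * 84.5910 = 303.4095 kJ
Q_total = 498.9635 kJ

498.9635 kJ


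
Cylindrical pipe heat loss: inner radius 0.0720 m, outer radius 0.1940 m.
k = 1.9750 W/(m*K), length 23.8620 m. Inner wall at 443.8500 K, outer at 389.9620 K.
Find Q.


dT = 53.8880 K
ln(ro/ri) = 0.9912
Q = 2*pi*1.9750*23.8620*53.8880 / 0.9912 = 16098.5985 W

16098.5985 W


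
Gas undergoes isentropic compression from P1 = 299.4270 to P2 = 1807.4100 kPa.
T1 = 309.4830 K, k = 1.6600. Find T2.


(k-1)/k = 0.3976
(P2/P1)^exp = 2.0437
T2 = 309.4830 * 2.0437 = 632.5017 K

632.5017 K


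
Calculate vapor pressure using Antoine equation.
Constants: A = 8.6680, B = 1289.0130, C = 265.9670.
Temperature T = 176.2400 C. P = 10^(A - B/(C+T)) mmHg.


C+T = 442.2070
B/(C+T) = 2.9150
log10(P) = 8.6680 - 2.9150 = 5.7530
P = 10^5.7530 = 566299.4548 mmHg

566299.4548 mmHg


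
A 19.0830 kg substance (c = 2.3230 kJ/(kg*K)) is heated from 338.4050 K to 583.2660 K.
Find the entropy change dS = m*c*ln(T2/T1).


T2/T1 = 1.7236
ln(T2/T1) = 0.5444
dS = 19.0830 * 2.3230 * 0.5444 = 24.1331 kJ/K

24.1331 kJ/K


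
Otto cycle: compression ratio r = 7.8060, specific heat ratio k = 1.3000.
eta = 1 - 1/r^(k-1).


r^(k-1) = 1.8524
eta = 1 - 1/1.8524 = 0.4602 = 46.0152%

46.0152%


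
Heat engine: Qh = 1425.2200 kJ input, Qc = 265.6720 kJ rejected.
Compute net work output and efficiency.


W = 1425.2200 - 265.6720 = 1159.5480 kJ
eta = 1159.5480 / 1425.2200 = 0.8136 = 81.3592%

W = 1159.5480 kJ, eta = 81.3592%


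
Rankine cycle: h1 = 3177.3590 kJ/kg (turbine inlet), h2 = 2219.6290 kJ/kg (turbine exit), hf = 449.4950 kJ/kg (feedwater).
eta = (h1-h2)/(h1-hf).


W = 957.7300 kJ/kg
Q_in = 2727.8640 kJ/kg
eta = 0.3511 = 35.1092%

eta = 35.1092%


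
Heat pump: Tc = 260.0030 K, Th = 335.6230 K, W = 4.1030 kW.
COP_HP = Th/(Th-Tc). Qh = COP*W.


COP = 335.6230 / 75.6200 = 4.4383
Qh = 4.4383 * 4.1030 = 18.2103 kW

COP = 4.4383, Qh = 18.2103 kW


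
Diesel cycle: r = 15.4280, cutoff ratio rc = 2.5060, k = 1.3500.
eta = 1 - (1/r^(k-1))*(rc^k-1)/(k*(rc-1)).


r^(k-1) = 2.6056
rc^k = 3.4564
eta = 0.5363 = 53.6305%

53.6305%


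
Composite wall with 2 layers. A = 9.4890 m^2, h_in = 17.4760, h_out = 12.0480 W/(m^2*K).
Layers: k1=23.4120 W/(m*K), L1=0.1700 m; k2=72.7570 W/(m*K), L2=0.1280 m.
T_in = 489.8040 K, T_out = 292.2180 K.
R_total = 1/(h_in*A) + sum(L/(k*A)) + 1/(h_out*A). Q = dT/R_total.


R_conv_in = 1/(17.4760*9.4890) = 0.0060
R_1 = 0.1700/(23.4120*9.4890) = 0.0008
R_2 = 0.1280/(72.7570*9.4890) = 0.0002
R_conv_out = 1/(12.0480*9.4890) = 0.0087
R_total = 0.0157 K/W
Q = 197.5860 / 0.0157 = 12562.6754 W

R_total = 0.0157 K/W, Q = 12562.6754 W


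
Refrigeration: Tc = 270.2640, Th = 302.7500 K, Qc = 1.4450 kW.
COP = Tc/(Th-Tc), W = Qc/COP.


COP = 270.2640 / 32.4860 = 8.3194
W = 1.4450 / 8.3194 = 0.1737 kW

COP = 8.3194, W = 0.1737 kW


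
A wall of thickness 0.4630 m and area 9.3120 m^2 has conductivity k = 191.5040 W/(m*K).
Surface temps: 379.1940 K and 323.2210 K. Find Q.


dT = 55.9730 K
Q = 191.5040 * 9.3120 * 55.9730 / 0.4630 = 215584.9356 W

215584.9356 W


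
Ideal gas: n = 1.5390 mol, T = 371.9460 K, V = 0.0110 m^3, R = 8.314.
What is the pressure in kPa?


P = nRT/V = 1.5390 * 8.314 * 371.9460 / 0.0110
= 4759.1406 / 0.0110 = 432649.1426 Pa = 432.6491 kPa

432.6491 kPa


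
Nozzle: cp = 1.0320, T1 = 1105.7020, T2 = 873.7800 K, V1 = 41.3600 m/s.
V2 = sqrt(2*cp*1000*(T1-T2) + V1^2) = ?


dT = 231.9220 K
2*cp*1000*dT = 478687.0080
V1^2 = 1710.6496
V2 = sqrt(480397.6576) = 693.1072 m/s

693.1072 m/s


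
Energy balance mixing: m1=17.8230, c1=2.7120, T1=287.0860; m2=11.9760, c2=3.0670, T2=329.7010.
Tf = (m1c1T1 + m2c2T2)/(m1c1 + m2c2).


num = 25986.6290
den = 85.0664
Tf = 305.4865 K

305.4865 K


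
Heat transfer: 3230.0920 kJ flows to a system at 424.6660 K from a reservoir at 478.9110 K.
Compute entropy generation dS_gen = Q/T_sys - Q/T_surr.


dS_sys = 3230.0920/424.6660 = 7.6062 kJ/K
dS_surr = -3230.0920/478.9110 = -6.7447 kJ/K
dS_gen = 7.6062 - 6.7447 = 0.8615 kJ/K (irreversible)

dS_gen = 0.8615 kJ/K, irreversible


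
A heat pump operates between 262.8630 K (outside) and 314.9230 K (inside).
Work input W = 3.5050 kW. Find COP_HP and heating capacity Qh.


COP = 314.9230 / 52.0600 = 6.0492
Qh = 6.0492 * 3.5050 = 21.2026 kW

COP = 6.0492, Qh = 21.2026 kW


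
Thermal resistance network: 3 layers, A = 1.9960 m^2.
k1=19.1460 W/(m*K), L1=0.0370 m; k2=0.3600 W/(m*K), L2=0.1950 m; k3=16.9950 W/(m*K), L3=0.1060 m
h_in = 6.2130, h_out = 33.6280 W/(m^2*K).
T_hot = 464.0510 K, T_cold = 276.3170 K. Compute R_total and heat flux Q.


R_conv_in = 1/(6.2130*1.9960) = 0.0806
R_1 = 0.0370/(19.1460*1.9960) = 0.0010
R_2 = 0.1950/(0.3600*1.9960) = 0.2714
R_3 = 0.1060/(16.9950*1.9960) = 0.0031
R_conv_out = 1/(33.6280*1.9960) = 0.0149
R_total = 0.3710 K/W
Q = 187.7340 / 0.3710 = 506.0145 W

R_total = 0.3710 K/W, Q = 506.0145 W


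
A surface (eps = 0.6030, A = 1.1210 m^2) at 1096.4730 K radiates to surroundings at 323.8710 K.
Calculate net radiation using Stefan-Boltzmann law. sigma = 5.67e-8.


T^4 = 1.4454e+12
Tsurr^4 = 1.1002e+10
Q = 0.6030 * 5.67e-8 * 1.1210 * 1.4344e+12 = 54976.7766 W

54976.7766 W


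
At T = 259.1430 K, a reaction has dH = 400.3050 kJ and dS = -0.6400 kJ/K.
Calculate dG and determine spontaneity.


T*dS = 259.1430 * -0.6400 = -165.8515 kJ
dG = 400.3050 + 165.8515 = 566.1565 kJ (non-spontaneous)

dG = 566.1565 kJ, non-spontaneous


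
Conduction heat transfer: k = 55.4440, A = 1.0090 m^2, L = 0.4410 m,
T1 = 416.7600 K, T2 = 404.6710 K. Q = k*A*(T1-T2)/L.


dT = 12.0890 K
Q = 55.4440 * 1.0090 * 12.0890 / 0.4410 = 1533.5485 W

1533.5485 W


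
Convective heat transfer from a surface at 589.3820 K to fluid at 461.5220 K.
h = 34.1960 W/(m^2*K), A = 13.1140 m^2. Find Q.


dT = 127.8600 K
Q = 34.1960 * 13.1140 * 127.8600 = 57338.3495 W

57338.3495 W


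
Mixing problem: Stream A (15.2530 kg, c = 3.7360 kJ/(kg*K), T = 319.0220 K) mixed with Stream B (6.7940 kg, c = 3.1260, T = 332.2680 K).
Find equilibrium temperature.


num = 25236.2574
den = 78.2233
Tf = 322.6184 K

322.6184 K


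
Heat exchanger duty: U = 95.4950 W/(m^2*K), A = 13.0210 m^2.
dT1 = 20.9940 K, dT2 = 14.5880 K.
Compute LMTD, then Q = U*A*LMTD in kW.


LMTD = 17.5971 K
Q = 95.4950 * 13.0210 * 17.5971 = 21880.9357 W = 21.8809 kW

21.8809 kW


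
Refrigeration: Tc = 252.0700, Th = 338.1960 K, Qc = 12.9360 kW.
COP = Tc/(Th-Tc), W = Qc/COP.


COP = 252.0700 / 86.1260 = 2.9268
W = 12.9360 / 2.9268 = 4.4199 kW

COP = 2.9268, W = 4.4199 kW


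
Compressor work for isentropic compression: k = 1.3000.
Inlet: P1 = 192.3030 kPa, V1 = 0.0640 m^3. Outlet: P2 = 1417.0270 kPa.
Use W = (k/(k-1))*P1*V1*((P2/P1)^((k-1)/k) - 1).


(k-1)/k = 0.2308
(P2/P1)^exp = 1.5855
W = 4.3333 * 192.3030 * 0.0640 * (1.5855 - 1) = 31.2261 kJ

31.2261 kJ


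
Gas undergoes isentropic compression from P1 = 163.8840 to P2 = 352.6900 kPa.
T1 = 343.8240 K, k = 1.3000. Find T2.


(k-1)/k = 0.2308
(P2/P1)^exp = 1.1935
T2 = 343.8240 * 1.1935 = 410.3451 K

410.3451 K


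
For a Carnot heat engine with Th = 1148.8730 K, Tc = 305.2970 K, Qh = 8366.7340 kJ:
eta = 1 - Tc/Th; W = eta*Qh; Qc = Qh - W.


eta = 1 - 305.2970/1148.8730 = 0.7343
W = 0.7343 * 8366.7340 = 6143.3910 kJ
Qc = 8366.7340 - 6143.3910 = 2223.3430 kJ

eta = 73.4264%, W = 6143.3910 kJ, Qc = 2223.3430 kJ


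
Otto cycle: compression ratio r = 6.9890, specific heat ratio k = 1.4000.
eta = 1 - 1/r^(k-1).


r^(k-1) = 2.1765
eta = 1 - 1/2.1765 = 0.5406 = 54.0555%

54.0555%


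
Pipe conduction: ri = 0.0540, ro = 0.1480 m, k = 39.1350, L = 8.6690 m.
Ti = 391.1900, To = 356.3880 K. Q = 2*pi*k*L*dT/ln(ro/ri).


dT = 34.8020 K
ln(ro/ri) = 1.0082
Q = 2*pi*39.1350*8.6690*34.8020 / 1.0082 = 73579.9621 W

73579.9621 W


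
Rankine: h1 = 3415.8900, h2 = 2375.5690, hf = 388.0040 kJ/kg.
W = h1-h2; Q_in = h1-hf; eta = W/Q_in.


W = 1040.3210 kJ/kg
Q_in = 3027.8860 kJ/kg
eta = 0.3436 = 34.3580%

eta = 34.3580%


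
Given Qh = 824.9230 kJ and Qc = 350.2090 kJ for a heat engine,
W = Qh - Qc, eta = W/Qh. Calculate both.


W = 824.9230 - 350.2090 = 474.7140 kJ
eta = 474.7140 / 824.9230 = 0.5755 = 57.5465%

W = 474.7140 kJ, eta = 57.5465%


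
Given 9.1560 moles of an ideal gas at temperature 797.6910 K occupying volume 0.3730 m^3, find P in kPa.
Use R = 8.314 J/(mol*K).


P = nRT/V = 9.1560 * 8.314 * 797.6910 / 0.3730
= 60722.6192 / 0.3730 = 162795.2258 Pa = 162.7952 kPa

162.7952 kPa


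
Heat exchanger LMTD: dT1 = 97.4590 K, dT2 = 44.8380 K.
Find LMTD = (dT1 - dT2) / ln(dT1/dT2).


dT1/dT2 = 2.1736
ln(dT1/dT2) = 0.7764
LMTD = 52.6210 / 0.7764 = 67.7777 K

67.7777 K


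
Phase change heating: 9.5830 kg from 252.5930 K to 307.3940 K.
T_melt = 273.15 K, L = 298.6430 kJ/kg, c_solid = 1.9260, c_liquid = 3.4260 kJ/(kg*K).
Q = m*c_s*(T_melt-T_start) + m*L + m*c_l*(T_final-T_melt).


Q1 (sensible, solid) = 9.5830 * 1.9260 * 20.5570 = 379.4176 kJ
Q2 (latent) = 9.5830 * 298.6430 = 2861.8959 kJ
Q3 (sensible, liquid) = 9.5830 * 3.4260 * 34.2440 = 1124.2770 kJ
Q_total = 4365.5905 kJ

4365.5905 kJ


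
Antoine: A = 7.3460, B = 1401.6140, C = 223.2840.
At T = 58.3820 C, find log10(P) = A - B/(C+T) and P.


C+T = 281.6660
B/(C+T) = 4.9762
log10(P) = 7.3460 - 4.9762 = 2.3698
P = 10^2.3698 = 234.3386 mmHg

234.3386 mmHg


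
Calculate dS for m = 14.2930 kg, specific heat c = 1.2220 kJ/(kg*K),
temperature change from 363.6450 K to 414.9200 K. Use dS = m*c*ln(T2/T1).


T2/T1 = 1.1410
ln(T2/T1) = 0.1319
dS = 14.2930 * 1.2220 * 0.1319 = 2.3039 kJ/K

2.3039 kJ/K


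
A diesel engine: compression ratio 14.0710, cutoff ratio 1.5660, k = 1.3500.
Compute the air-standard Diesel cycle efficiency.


r^(k-1) = 2.5230
rc^k = 1.8322
eta = 0.5683 = 56.8327%

56.8327%


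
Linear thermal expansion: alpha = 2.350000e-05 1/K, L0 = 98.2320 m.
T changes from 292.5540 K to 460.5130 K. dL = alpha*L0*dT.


dT = 167.9590 K
dL = 2.350000e-05 * 98.2320 * 167.9590 = 0.387725 m
L_final = 98.619725 m

dL = 0.387725 m


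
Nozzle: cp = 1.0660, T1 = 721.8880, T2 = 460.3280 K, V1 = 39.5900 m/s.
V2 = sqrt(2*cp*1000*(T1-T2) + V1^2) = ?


dT = 261.5600 K
2*cp*1000*dT = 557645.9200
V1^2 = 1567.3681
V2 = sqrt(559213.2881) = 747.8056 m/s

747.8056 m/s


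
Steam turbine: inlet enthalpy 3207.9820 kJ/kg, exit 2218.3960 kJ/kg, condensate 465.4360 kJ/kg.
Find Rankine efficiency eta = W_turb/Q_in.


W = 989.5860 kJ/kg
Q_in = 2742.5460 kJ/kg
eta = 0.3608 = 36.0827%

eta = 36.0827%


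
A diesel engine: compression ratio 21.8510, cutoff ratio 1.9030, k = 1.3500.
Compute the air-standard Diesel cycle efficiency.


r^(k-1) = 2.9432
rc^k = 2.3836
eta = 0.6144 = 61.4353%

61.4353%


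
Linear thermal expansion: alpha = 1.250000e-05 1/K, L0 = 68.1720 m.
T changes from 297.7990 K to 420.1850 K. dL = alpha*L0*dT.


dT = 122.3860 K
dL = 1.250000e-05 * 68.1720 * 122.3860 = 0.104291 m
L_final = 68.276291 m

dL = 0.104291 m


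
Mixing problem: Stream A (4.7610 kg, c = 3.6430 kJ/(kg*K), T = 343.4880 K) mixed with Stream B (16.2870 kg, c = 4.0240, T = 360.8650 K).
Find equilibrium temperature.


num = 29608.2576
den = 82.8832
Tf = 357.2287 K

357.2287 K


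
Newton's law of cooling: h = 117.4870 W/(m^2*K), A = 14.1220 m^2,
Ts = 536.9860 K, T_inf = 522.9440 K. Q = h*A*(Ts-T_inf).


dT = 14.0420 K
Q = 117.4870 * 14.1220 * 14.0420 = 23297.8042 W

23297.8042 W


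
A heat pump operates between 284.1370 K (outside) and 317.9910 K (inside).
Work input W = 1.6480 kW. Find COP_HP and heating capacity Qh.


COP = 317.9910 / 33.8540 = 9.3930
Qh = 9.3930 * 1.6480 = 15.4797 kW

COP = 9.3930, Qh = 15.4797 kW


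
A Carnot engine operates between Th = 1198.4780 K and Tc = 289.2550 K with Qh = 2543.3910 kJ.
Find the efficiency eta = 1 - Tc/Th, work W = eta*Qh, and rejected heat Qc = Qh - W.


eta = 1 - 289.2550/1198.4780 = 0.7586
W = 0.7586 * 2543.3910 = 1929.5386 kJ
Qc = 2543.3910 - 1929.5386 = 613.8524 kJ

eta = 75.8648%, W = 1929.5386 kJ, Qc = 613.8524 kJ


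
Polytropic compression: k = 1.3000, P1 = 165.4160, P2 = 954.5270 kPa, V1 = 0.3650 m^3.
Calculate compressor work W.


(k-1)/k = 0.2308
(P2/P1)^exp = 1.4985
W = 4.3333 * 165.4160 * 0.3650 * (1.4985 - 1) = 130.4306 kJ

130.4306 kJ


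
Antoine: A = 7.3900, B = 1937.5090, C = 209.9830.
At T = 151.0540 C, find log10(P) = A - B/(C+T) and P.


C+T = 361.0370
B/(C+T) = 5.3665
log10(P) = 7.3900 - 5.3665 = 2.0235
P = 10^2.0235 = 105.5575 mmHg

105.5575 mmHg


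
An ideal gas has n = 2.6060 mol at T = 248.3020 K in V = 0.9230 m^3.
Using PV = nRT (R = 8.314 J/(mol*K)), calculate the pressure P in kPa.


P = nRT/V = 2.6060 * 8.314 * 248.3020 / 0.9230
= 5379.7816 / 0.9230 = 5828.5825 Pa = 5.8286 kPa

5.8286 kPa


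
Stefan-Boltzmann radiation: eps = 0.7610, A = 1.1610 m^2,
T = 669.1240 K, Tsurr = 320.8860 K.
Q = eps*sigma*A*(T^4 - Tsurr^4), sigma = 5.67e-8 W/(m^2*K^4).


T^4 = 2.0046e+11
Tsurr^4 = 1.0602e+10
Q = 0.7610 * 5.67e-8 * 1.1610 * 1.8986e+11 = 9511.0095 W

9511.0095 W


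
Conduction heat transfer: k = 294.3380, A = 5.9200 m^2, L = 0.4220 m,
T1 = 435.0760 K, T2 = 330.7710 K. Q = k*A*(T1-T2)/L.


dT = 104.3050 K
Q = 294.3380 * 5.9200 * 104.3050 / 0.4220 = 430685.9633 W

430685.9633 W


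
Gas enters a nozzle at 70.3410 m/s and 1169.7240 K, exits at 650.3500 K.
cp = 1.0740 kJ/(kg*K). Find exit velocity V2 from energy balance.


dT = 519.3740 K
2*cp*1000*dT = 1115615.3520
V1^2 = 4947.8563
V2 = sqrt(1120563.2083) = 1058.5666 m/s

1058.5666 m/s


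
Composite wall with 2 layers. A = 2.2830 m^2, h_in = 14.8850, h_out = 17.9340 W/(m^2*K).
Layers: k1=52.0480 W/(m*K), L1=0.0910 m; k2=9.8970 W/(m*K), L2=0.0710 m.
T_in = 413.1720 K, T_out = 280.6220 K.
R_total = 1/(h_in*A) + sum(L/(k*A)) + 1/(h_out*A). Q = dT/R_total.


R_conv_in = 1/(14.8850*2.2830) = 0.0294
R_1 = 0.0910/(52.0480*2.2830) = 0.0008
R_2 = 0.0710/(9.8970*2.2830) = 0.0031
R_conv_out = 1/(17.9340*2.2830) = 0.0244
R_total = 0.0578 K/W
Q = 132.5500 / 0.0578 = 2294.8767 W

R_total = 0.0578 K/W, Q = 2294.8767 W


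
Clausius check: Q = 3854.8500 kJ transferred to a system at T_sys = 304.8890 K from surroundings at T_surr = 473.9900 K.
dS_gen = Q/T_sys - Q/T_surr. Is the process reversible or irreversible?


dS_sys = 3854.8500/304.8890 = 12.6435 kJ/K
dS_surr = -3854.8500/473.9900 = -8.1328 kJ/K
dS_gen = 12.6435 - 8.1328 = 4.5107 kJ/K (irreversible)

dS_gen = 4.5107 kJ/K, irreversible


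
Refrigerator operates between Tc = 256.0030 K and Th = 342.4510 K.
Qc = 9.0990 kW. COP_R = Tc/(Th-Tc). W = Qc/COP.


COP = 256.0030 / 86.4480 = 2.9614
W = 9.0990 / 2.9614 = 3.0726 kW

COP = 2.9614, W = 3.0726 kW


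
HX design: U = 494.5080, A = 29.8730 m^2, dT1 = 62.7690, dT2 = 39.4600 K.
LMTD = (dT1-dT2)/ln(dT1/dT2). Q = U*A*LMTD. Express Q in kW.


LMTD = 50.2161 K
Q = 494.5080 * 29.8730 * 50.2161 = 741814.2303 W = 741.8142 kW

741.8142 kW


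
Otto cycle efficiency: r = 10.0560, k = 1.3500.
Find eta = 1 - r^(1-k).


r^(k-1) = 2.2431
eta = 1 - 1/2.2431 = 0.5542 = 55.4189%

55.4189%
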